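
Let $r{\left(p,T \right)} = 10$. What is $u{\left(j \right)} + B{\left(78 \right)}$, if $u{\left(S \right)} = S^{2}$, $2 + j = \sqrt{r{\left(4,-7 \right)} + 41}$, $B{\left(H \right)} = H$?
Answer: $133 - 4 \sqrt{51} \approx 104.43$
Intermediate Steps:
$j = -2 + \sqrt{51}$ ($j = -2 + \sqrt{10 + 41} = -2 + \sqrt{51} \approx 5.1414$)
$u{\left(j \right)} + B{\left(78 \right)} = \left(-2 + \sqrt{51}\right)^{2} + 78 = 78 + \left(-2 + \sqrt{51}\right)^{2}$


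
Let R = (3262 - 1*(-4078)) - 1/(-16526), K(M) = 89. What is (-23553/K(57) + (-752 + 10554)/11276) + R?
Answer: 14669817384978/2073112333 ≈ 7076.2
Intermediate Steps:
R = 121300841/16526 (R = (3262 + 4078) - 1*(-1/16526) = 7340 + 1/16526 = 121300841/16526 ≈ 7340.0)
(-23553/K(57) + (-752 + 10554)/11276) + R = (-23553/89 + (-752 + 10554)/11276) + 121300841/16526 = (-23553*1/89 + 9802*(1/11276)) + 121300841/16526 = (-23553/89 + 4901/5638) + 121300841/16526 = -132355625/501782 + 121300841/16526 = 14669817384978/2073112333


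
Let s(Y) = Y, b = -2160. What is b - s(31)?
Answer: -2191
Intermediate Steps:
b - s(31) = -2160 - 1*31 = -2160 - 31 = -2191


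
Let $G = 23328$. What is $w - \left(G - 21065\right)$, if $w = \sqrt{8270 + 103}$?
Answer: $-2263 + \sqrt{8373} \approx -2171.5$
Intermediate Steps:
$w = \sqrt{8373} \approx 91.504$
$w - \left(G - 21065\right) = \sqrt{8373} - \left(23328 - 21065\right) = \sqrt{8373} - 2263 = -2263 + \sqrt{8373}$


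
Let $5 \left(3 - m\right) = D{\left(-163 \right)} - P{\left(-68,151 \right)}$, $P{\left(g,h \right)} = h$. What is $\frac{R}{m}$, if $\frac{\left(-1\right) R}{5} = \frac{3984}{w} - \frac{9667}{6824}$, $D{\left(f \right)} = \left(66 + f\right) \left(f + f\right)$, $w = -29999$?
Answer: $- \frac{7929678725}{6439457664256} \approx -0.0012314$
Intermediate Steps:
$D{\left(f \right)} = 2 f \left(66 + f\right)$ ($D{\left(f \right)} = \left(66 + f\right) 2 f = 2 f \left(66 + f\right)$)
$R = \frac{1585935745}{204713176}$ ($R = - 5 \left(\frac{3984}{-29999} - \frac{9667}{6824}\right) = - 5 \left(3984 \left(- \frac{1}{29999}\right) - \frac{9667}{6824}\right) = - 5 \left(- \frac{3984}{29999} - \frac{9667}{6824}\right) = \left(-5\right) \left(- \frac{317187149}{204713176}\right) = \frac{1585935745}{204713176} \approx 7.7471$)
$m = - \frac{31456}{5}$ ($m = 3 - \frac{2 \left(-163\right) \left(66 - 163\right) - 151}{5} = 3 - \frac{2 \left(-163\right) \left(-97\right) - 151}{5} = 3 - \frac{31622 - 151}{5} = 3 - \frac{31471}{5} = - \frac{31456}{5} \approx -6291.2$)
$\frac{R}{m} = \frac{1585935745}{204713176 \left(- \frac{31456}{5}\right)} = \frac{1585935745}{204713176} \left(- \frac{5}{31456}\right) = - \frac{7929678725}{6439457664256}$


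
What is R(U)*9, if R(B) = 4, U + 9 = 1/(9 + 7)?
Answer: 36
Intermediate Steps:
U = -143/16 (U = -9 + 1/(9 + 7) = -9 + 1/16 = -143/16 ≈ -8.9375)
R(U)*9 = 4*9 = 36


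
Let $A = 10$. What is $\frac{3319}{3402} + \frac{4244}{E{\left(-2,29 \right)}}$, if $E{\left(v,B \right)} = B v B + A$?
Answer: $- \frac{555545}{355509} \approx -1.5627$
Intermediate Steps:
$E{\left(v,B \right)} = 10 + v B^{2}$ ($E{\left(v,B \right)} = B v B + 10 = v B^{2} + 10 = 10 + v B^{2}$)
$\frac{3319}{3402} + \frac{4244}{E{\left(-2,29 \right)}} = \frac{3319}{3402} + \frac{4244}{10 - 2 \cdot 29^{2}} = 3319 \cdot \frac{1}{3402} + \frac{4244}{10 - 1682} = \frac{3319}{3402} + \frac{4244}{10 - 1682} = \frac{3319}{3402} + \frac{4244}{-1672} = \frac{3319}{3402} + 4244 \left(- \frac{1}{1672}\right) = \frac{3319}{3402} - \frac{1061}{418} = - \frac{555545}{355509}$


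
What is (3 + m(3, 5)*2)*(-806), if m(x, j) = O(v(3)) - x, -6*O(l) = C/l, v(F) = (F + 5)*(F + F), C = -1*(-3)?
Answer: 58435/24 ≈ 2434.8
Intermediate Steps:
C = 3
v(F) = 2*F*(5 + F) (v(F) = (5 + F)*(2*F) = 2*F*(5 + F))
O(l) = -1/(2*l)
m(x, j) = -1/96 - x (m(x, j) = -1/(6*(5 + 3))/2 - x = -1/(2*(2*3*8)) - x = -½/48 - x = -½*1/48 - x = -1/96 - x)
(3 + m(3, 5)*2)*(-806) = (3 + (-1/96 - 1*3)*2)*(-806) = (3 + (-1/96 - 3)*2)*(-806) = (3 - 289/96*2)*(-806) = (3 - 289/48)*(-806) = -145/48*(-806) = 58435/24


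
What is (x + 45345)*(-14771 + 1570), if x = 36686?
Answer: -1082891231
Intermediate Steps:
(x + 45345)*(-14771 + 1570) = (36686 + 45345)*(-14771 + 1570) = 82031*(-13201) = -1082891231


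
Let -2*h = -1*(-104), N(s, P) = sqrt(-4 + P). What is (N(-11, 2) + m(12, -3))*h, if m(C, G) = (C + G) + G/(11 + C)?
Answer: -10608/23 - 52*I*sqrt(2) ≈ -461.22 - 73.539*I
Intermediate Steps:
h = -52 (h = -(-1)*(-104)/2 = -1/2*104 = -52)
m(C, G) = C + G + G/(11 + C) (m(C, G) = (C + G) + G/(11 + C) = C + G + G/(11 + C))
(N(-11, 2) + m(12, -3))*h = (sqrt(-4 + 2) + (12**2 + 11*12 + 12*(-3) + 12*(-3))/(11 + 12))*(-52) = (sqrt(-2) + (144 + 132 - 36 - 36)/23)*(-52) = (I*sqrt(2) + (1/23)*204)*(-52) = (I*sqrt(2) + 204/23)*(-52) = (204/23 + I*sqrt(2))*(-52) = -10608/23 - 52*I*sqrt(2)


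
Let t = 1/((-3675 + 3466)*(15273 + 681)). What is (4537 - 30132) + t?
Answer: -85343609671/3334386 ≈ -25595.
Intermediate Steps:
t = -1/3334386 (t = 1/(-209*15954) = 1/(-3334386) = -1/3334386 ≈ -2.9991e-7)
(4537 - 30132) + t = (4537 - 30132) - 1/3334386 = -25595 - 1/3334386 = -85343609671/3334386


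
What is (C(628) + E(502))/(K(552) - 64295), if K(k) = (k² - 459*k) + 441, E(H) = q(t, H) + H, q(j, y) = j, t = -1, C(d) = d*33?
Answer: -21225/12518 ≈ -1.6956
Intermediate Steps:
C(d) = 33*d
E(H) = -1 + H
K(k) = 441 + k² - 459*k
(C(628) + E(502))/(K(552) - 64295) = (33*628 + (-1 + 502))/((441 + 552² - 459*552) - 64295) = (20724 + 501)/((441 + 304704 - 253368) - 64295) = 21225/(51777 - 64295) = 21225/(-12518) = 21225*(-1/12518) = -21225/12518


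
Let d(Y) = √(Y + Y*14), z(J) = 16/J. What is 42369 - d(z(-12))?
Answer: 42369 - 2*I*√5 ≈ 42369.0 - 4.4721*I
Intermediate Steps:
d(Y) = √15*√Y (d(Y) = √(Y + 14*Y) = √(15*Y) = √15*√Y)
42369 - d(z(-12)) = 42369 - √15*√(16/(-12)) = 42369 - √15*√(16*(-1/12)) = 42369 - √15*√(-4/3) = 42369 - √15*2*I*√3/3 = 42369 - 2*I*√5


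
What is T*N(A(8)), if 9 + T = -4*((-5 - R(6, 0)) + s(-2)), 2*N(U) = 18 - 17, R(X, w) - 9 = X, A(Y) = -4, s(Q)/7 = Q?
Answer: 127/2 ≈ 63.500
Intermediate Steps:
s(Q) = 7*Q
R(X, w) = 9 + X
N(U) = ½ (N(U) = (18 - 17)/2 = (½)*1 = ½)
T = 127 (T = -9 - 4*((-5 - (9 + 6)) + 7*(-2)) = -9 - 4*((-5 - 1*15) - 14) = -9 - 4*((-5 - 15) - 14) = -9 - 4*(-20 - 14) = -9 - 4*(-34) = -9 + 136 = 127)
T*N(A(8)) = 127*(½) = 127/2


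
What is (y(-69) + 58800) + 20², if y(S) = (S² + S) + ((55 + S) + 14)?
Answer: 63892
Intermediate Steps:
y(S) = 69 + S² + 2*S (y(S) = (S + S²) + (69 + S) = 69 + S² + 2*S)
(y(-69) + 58800) + 20² = ((69 + (-69)² + 2*(-69)) + 58800) + 20² = ((69 + 4761 - 138) + 58800) + 400 = (4692 + 58800) + 400 = 63492 + 400 = 63892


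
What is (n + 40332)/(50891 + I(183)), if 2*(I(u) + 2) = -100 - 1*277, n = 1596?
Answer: 83856/101401 ≈ 0.82697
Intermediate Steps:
I(u) = -381/2 (I(u) = -2 + (-100 - 1*277)/2 = -2 + (-100 - 277)/2 = -2 + (½)*(-377) = -2 - 377/2 = -381/2)
(n + 40332)/(50891 + I(183)) = (1596 + 40332)/(50891 - 381/2) = 41928/(101401/2) = 41928*(2/101401) = 83856/101401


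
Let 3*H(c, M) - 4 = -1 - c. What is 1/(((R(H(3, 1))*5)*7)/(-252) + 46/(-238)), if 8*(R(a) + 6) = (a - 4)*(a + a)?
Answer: 714/457 ≈ 1.5624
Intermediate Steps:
H(c, M) = 1 - c/3 (H(c, M) = 4/3 + (-1 - c)/3 = 4/3 + (-⅓ - c/3) = 1 - c/3)
R(a) = -6 + a*(-4 + a)/4 (R(a) = -6 + ((a - 4)*(a + a))/8 = -6 + ((-4 + a)*(2*a))/8 = -6 + (2*a*(-4 + a))/8 = -6 + a*(-4 + a)/4)
1/(((R(H(3, 1))*5)*7)/(-252) + 46/(-238)) = 1/((((-6 - (1 - ⅓*3) + (1 - ⅓*3)²/4)*5)*7)/(-252) + 46/(-238)) = 1/((((-6 - (1 - 1) + (1 - 1)²/4)*5)*7)*(-1/252) + 46*(-1/238)) = 1/((((-6 - 1*0 + (¼)*0²)*5)*7)*(-1/252) - 23/119) = 1/((((-6 + 0 + (¼)*0)*5)*7)*(-1/252) - 23/119) = 1/((((-6 + 0 + 0)*5)*7)*(-1/252) - 23/119) = 1/((-6*5*7)*(-1/252) - 23/119) = 1/(-30*7*(-1/252) - 23/119) = 1/(-210*(-1/252) - 23/119) = 1/(⅚ - 23/119) = 1/(457/714) = 714/457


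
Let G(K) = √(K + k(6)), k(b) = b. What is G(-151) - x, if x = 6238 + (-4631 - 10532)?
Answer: 8925 + I*√145 ≈ 8925.0 + 12.042*I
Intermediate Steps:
G(K) = √(6 + K) (G(K) = √(K + 6) = √(6 + K))
x = -8925 (x = 6238 - 15163 = -8925)
G(-151) - x = √(6 - 151) - 1*(-8925) = √(-145) + 8925 = I*√145 + 8925 = 8925 + I*√145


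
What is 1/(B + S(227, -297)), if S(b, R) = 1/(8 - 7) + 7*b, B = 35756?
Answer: 1/37346 ≈ 2.6777e-5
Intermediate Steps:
S(b, R) = 1 + 7*b (S(b, R) = 1/1 + 7*b = 1 + 7*b)
1/(B + S(227, -297)) = 1/(35756 + (1 + 7*227)) = 1/(35756 + (1 + 1589)) = 1/(35756 + 1590) = 1/37346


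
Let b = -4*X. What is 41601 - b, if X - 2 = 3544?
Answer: 55785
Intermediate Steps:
X = 3546 (X = 2 + 3544 = 3546)
b = -14184 (b = -4*3546 = -14184)
41601 - b = 41601 - 1*(-14184) = 41601 + 14184 = 55785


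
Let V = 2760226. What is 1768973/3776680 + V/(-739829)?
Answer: -9115752804063/2794097387720 ≈ -3.2625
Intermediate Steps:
1768973/3776680 + V/(-739829) = 1768973/3776680 + 2760226/(-739829) = 1768973*(1/3776680) + 2760226*(-1/739829) = 1768973/3776680 - 2760226/739829 = -9115752804063/2794097387720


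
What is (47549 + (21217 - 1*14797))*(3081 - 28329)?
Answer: -1362609312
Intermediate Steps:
(47549 + (21217 - 1*14797))*(3081 - 28329) = (47549 + (21217 - 14797))*(-25248) = (47549 + 6420)*(-25248) = 53969*(-25248) = -1362609312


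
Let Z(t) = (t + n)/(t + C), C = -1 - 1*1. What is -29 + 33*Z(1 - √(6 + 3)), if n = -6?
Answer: 37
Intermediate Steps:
C = -2 (C = -1 - 1 = -2)
Z(t) = (-6 + t)/(-2 + t) (Z(t) = (t - 6)/(t - 2) = (-6 + t)/(-2 + t))
-29 + 33*Z(1 - √(6 + 3)) = -29 + 33*((-6 + (1 - √(6 + 3)))/(-2 + (1 - √(6 + 3)))) = -29 + 33*((-6 + (1 - √9))/(-2 + (1 - √9))) = -29 + 33*((-6 + (1 - 1*3))/(-2 + (1 - 1*3))) = -29 + 33*((-6 + (1 - 3))/(-2 + (1 - 3))) = -29 + 33*((-6 - 2)/(-2 - 2)) = -29 + 33*(-8/(-4)) = -29 + 33*(-¼*(-8)) = -29 + 33*2 = -29 + 66 = 37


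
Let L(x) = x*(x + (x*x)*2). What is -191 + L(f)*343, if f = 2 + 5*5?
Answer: 13752394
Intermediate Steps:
f = 27 (f = 2 + 25 = 27)
L(x) = x*(x + 2*x²) (L(x) = x*(x + x²*2) = x*(x + 2*x²))
-191 + L(f)*343 = -191 + (27²*(1 + 2*27))*343 = -191 + (729*(1 + 54))*343 = -191 + (729*55)*343 = -191 + 40095*343 = -191 + 13752585 = 13752394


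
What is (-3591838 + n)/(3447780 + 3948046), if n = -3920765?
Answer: -7512603/7395826 ≈ -1.0158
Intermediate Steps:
(-3591838 + n)/(3447780 + 3948046) = (-3591838 - 3920765)/(3447780 + 3948046) = -7512603/7395826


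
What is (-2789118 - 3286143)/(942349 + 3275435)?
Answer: -2025087/1405928 ≈ -1.4404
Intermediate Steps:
(-2789118 - 3286143)/(942349 + 3275435) = -6075261/4217784 = -6075261*1/4217784 = -2025087/1405928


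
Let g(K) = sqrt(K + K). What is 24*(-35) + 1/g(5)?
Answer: -840 + sqrt(10)/10 ≈ -839.68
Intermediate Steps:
g(K) = sqrt(2)*sqrt(K) (g(K) = sqrt(2*K) = sqrt(2)*sqrt(K))
24*(-35) + 1/g(5) = 24*(-35) + 1/(sqrt(2)*sqrt(5)) = -840 + 1/(sqrt(10)) = -840 + sqrt(10)/10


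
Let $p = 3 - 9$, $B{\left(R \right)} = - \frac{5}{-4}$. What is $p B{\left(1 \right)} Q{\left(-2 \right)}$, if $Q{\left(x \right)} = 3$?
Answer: $- \frac{45}{2} \approx -22.5$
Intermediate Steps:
$B{\left(R \right)} = \frac{5}{4}$ ($B{\left(R \right)} = \left(-5\right) \left(- \frac{1}{4}\right) = \frac{5}{4}$)
$p = -6$ ($p = 3 - 9 = -6$)
$p B{\left(1 \right)} Q{\left(-2 \right)} = \left(-6\right) \frac{5}{4} \cdot 3 = \left(- \frac{15}{2}\right) 3 = - \frac{45}{2}$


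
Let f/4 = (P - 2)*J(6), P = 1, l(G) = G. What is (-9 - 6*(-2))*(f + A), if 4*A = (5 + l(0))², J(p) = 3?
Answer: -69/4 ≈ -17.250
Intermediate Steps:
A = 25/4 (A = (5 + 0)²/4 = (¼)*5² = (¼)*25 = 25/4 ≈ 6.2500)
f = -12 (f = 4*((1 - 2)*3) = 4*(-1*3) = 4*(-3) = -12)
(-9 - 6*(-2))*(f + A) = (-9 - 6*(-2))*(-12 + 25/4) = (-9 + 12)*(-23/4) = 3*(-23/4) = -69/4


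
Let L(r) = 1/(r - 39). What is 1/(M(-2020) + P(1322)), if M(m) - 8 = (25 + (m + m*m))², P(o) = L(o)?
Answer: 1283/21340635962394340 ≈ 6.0120e-14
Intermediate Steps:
L(r) = 1/(-39 + r)
P(o) = 1/(-39 + o)
M(m) = 8 + (25 + m + m²)² (M(m) = 8 + (25 + (m + m*m))² = 8 + (25 + (m + m²))² = 8 + (25 + m + m²)²)
1/(M(-2020) + P(1322)) = 1/((8 + (25 - 2020 + (-2020)²)²) + 1/(-39 + 1322)) = 1/((8 + (25 - 2020 + 4080400)²) + 1/1283) = 1/((8 + 4078405²) + 1/1283) = 1/((8 + 16633387344025) + 1/1283) = 1/(16633387344033 + 1/1283) = 1/(21340635962394340/1283) = 1283/21340635962394340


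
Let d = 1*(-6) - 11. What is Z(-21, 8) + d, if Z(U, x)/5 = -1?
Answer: -22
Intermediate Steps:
Z(U, x) = -5 (Z(U, x) = 5*(-1) = -5)
d = -17 (d = -6 - 11 = -17)
Z(-21, 8) + d = -5 - 17 = -22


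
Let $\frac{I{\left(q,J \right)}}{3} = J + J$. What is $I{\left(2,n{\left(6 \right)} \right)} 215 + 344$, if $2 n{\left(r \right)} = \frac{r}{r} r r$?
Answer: $23564$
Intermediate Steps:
$n{\left(r \right)} = \frac{r^{2}}{2}$ ($n{\left(r \right)} = \frac{\frac{r}{r} r r}{2} = \frac{1 r r}{2} = \frac{r r}{2} = \frac{r^{2}}{2}$)
$I{\left(q,J \right)} = 6 J$ ($I{\left(q,J \right)} = 3 \left(J + J\right) = 3 \cdot 2 J = 6 J$)
$I{\left(2,n{\left(6 \right)} \right)} 215 + 344 = 6 \frac{6^{2}}{2} \cdot 215 + 344 = 6 \cdot \frac{1}{2} \cdot 36 \cdot 215 + 344 = 6 \cdot 18 \cdot 215 + 344 = 108 \cdot 215 + 344 = 23220 + 344 = 23564$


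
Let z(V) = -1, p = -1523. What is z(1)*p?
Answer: 1523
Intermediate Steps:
z(1)*p = -1*(-1523) = 1523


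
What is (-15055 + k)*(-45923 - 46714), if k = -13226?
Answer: 2619866997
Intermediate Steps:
(-15055 + k)*(-45923 - 46714) = (-15055 - 13226)*(-45923 - 46714) = -28281*(-92637) = 2619866997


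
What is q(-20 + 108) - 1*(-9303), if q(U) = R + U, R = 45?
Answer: 9436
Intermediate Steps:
q(U) = 45 + U
q(-20 + 108) - 1*(-9303) = (45 + (-20 + 108)) - 1*(-9303) = (45 + 88) + 9303 = 133 + 9303 = 9436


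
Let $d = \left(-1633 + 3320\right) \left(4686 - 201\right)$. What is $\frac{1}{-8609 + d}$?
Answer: $\frac{1}{7557586} \approx 1.3232 \cdot 10^{-7}$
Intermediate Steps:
$d = 7566195$ ($d = 1687 \left(4686 + \left(-524 + 323\right)\right) = 1687 \left(4686 - 201\right) = 1687 \cdot 4485 = 7566195$)
$\frac{1}{-8609 + d} = \frac{1}{-8609 + 7566195} = \frac{1}{7557586}$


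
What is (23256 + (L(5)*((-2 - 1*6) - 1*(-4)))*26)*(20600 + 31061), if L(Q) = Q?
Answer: 1174564496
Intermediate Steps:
(23256 + (L(5)*((-2 - 1*6) - 1*(-4)))*26)*(20600 + 31061) = (23256 + (5*((-2 - 1*6) - 1*(-4)))*26)*(20600 + 31061) = (23256 + (5*((-2 - 6) + 4))*26)*51661 = (23256 + (5*(-8 + 4))*26)*51661 = (23256 + (5*(-4))*26)*51661 = (23256 - 20*26)*51661 = (23256 - 520)*51661 = 22736*51661 = 1174564496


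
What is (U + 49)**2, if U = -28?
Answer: 441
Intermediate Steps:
(U + 49)**2 = (-28 + 49)**2 = 21**2 = 441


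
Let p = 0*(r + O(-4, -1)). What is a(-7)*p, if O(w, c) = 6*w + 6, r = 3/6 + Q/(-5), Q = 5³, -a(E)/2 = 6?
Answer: 0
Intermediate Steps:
a(E) = -12 (a(E) = -2*6 = -12)
Q = 125
r = -49/2 (r = 3/6 + 125/(-5) = 3*(⅙) + 125*(-⅕) = ½ - 25 = -49/2 ≈ -24.500)
O(w, c) = 6 + 6*w
p = 0 (p = 0*(-49/2 + (6 + 6*(-4))) = 0*(-49/2 + (6 - 24)) = 0*(-49/2 - 18) = 0*(-85/2) = 0)
a(-7)*p = -12*0 = 0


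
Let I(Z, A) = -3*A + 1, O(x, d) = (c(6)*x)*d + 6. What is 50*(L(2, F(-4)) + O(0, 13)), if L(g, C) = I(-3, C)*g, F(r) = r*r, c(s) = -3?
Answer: -4400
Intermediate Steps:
F(r) = r²
O(x, d) = 6 - 3*d*x (O(x, d) = (-3*x)*d + 6 = -3*d*x + 6 = 6 - 3*d*x)
I(Z, A) = 1 - 3*A
L(g, C) = g*(1 - 3*C) (L(g, C) = (1 - 3*C)*g = g*(1 - 3*C))
50*(L(2, F(-4)) + O(0, 13)) = 50*(2*(1 - 3*(-4)²) + (6 - 3*13*0)) = 50*(2*(1 - 3*16) + (6 + 0)) = 50*(2*(1 - 48) + 6) = 50*(2*(-47) + 6) = 50*(-94 + 6) = 50*(-88) = -4400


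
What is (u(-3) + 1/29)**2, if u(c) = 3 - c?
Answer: 30625/841 ≈ 36.415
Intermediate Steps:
(u(-3) + 1/29)**2 = ((3 - 1*(-3)) + 1/29)**2 = ((3 + 3) + 1/29)**2 = (6 + 1/29)**2 = (175/29)**2 = 30625/841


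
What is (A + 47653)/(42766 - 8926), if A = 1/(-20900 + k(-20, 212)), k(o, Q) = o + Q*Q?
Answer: 1144815673/812972160 ≈ 1.4082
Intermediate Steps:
k(o, Q) = o + Q**2
A = 1/24024 (A = 1/(-20900 + (-20 + 212**2)) = 1/(-20900 + (-20 + 44944)) = 1/(-20900 + 44924) = 1/24024 ≈ 4.1625e-5)
(A + 47653)/(42766 - 8926) = (1/24024 + 47653)/(42766 - 8926) = (1144815673/24024)/33840 = (1144815673/24024)*(1/33840) = 1144815673/812972160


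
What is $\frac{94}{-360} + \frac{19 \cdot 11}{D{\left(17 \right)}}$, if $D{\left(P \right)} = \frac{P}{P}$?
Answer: $\frac{37573}{180} \approx 208.74$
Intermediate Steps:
$D{\left(P \right)} = 1$
$\frac{94}{-360} + \frac{19 \cdot 11}{D{\left(17 \right)}} = \frac{94}{-360} + \frac{19 \cdot 11}{1} = 94 \left(- \frac{1}{360}\right) + 209 \cdot 1 = - \frac{47}{180} + 209 = \frac{37573}{180}$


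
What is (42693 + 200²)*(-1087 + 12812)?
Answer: 969575425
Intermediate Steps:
(42693 + 200²)*(-1087 + 12812) = (42693 + 40000)*11725 = 82693*11725 = 969575425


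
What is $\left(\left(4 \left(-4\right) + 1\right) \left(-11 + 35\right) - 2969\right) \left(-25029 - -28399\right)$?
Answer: $-11218730$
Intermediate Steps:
$\left(\left(4 \left(-4\right) + 1\right) \left(-11 + 35\right) - 2969\right) \left(-25029 - -28399\right) = \left(\left(-16 + 1\right) 24 - 2969\right) \left(-25029 + 28399\right) = \left(\left(-15\right) 24 - 2969\right) 3370 = \left(-360 - 2969\right) 3370 = \left(-3329\right) 3370 = -11218730$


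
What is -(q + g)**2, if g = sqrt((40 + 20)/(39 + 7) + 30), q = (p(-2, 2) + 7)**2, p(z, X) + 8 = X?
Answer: -743/23 - 24*sqrt(115)/23 ≈ -43.494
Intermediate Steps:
p(z, X) = -8 + X
q = 1 (q = ((-8 + 2) + 7)**2 = (-6 + 7)**2 = 1**2 = 1)
g = 12*sqrt(115)/23 (g = sqrt(60/46 + 30) = sqrt(60*(1/46) + 30) = sqrt(30/23 + 30) = sqrt(720/23) = 12*sqrt(115)/23 ≈ 5.5950)
-(q + g)**2 = -(1 + 12*sqrt(115)/23)**2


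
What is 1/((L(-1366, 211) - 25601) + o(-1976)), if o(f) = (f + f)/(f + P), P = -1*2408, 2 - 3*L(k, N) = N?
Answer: -822/21100547 ≈ -3.8956e-5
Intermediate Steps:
L(k, N) = ⅔ - N/3
P = -2408
o(f) = 2*f/(-2408 + f) (o(f) = (f + f)/(f - 2408) = (2*f)/(-2408 + f) = 2*f/(-2408 + f))
1/((L(-1366, 211) - 25601) + o(-1976)) = 1/(((⅔ - ⅓*211) - 25601) + 2*(-1976)/(-2408 - 1976)) = 1/(((⅔ - 211/3) - 25601) + 2*(-1976)/(-4384)) = 1/((-209/3 - 25601) + 2*(-1976)*(-1/4384)) = 1/(-77012/3 + 247/274) = 1/(-21100547/822) = -822/21100547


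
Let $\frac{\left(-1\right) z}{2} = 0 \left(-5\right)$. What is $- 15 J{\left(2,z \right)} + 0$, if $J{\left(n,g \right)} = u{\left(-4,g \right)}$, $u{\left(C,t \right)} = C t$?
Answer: $0$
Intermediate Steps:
$z = 0$ ($z = - 2 \cdot 0 \left(-5\right) = \left(-2\right) 0 = 0$)
$J{\left(n,g \right)} = - 4 g$
$- 15 J{\left(2,z \right)} + 0 = - 15 \left(\left(-4\right) 0\right) + 0 = \left(-15\right) 0 + 0 = 0 + 0 = 0$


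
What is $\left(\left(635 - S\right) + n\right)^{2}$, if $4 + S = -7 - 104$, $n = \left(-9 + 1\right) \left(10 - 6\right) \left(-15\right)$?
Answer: $1512900$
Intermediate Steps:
$n = 480$ ($n = \left(-8\right) 4 \left(-15\right) = \left(-32\right) \left(-15\right) = 480$)
$S = -115$ ($S = -4 - 111 = -115$)
$\left(\left(635 - S\right) + n\right)^{2} = \left(\left(635 - -115\right) + 480\right)^{2} = \left(\left(635 + 115\right) + 480\right)^{2} = \left(750 + 480\right)^{2} = 1230^{2} = 1512900$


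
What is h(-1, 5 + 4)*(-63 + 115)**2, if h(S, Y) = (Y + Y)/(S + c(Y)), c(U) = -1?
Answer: -24336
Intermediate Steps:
h(S, Y) = 2*Y/(-1 + S) (h(S, Y) = (Y + Y)/(S - 1) = (2*Y)/(-1 + S) = 2*Y/(-1 + S))
h(-1, 5 + 4)*(-63 + 115)**2 = (2*(5 + 4)/(-1 - 1))*(-63 + 115)**2 = (2*9/(-2))*52**2 = (2*9*(-1/2))*2704 = -9*2704 = -24336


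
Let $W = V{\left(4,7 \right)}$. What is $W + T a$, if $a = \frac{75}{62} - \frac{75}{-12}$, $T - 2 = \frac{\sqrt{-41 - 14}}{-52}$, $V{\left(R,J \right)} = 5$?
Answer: $\frac{1235}{62} - \frac{925 i \sqrt{55}}{6448} \approx 19.919 - 1.0639 i$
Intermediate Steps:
$W = 5$
$T = 2 - \frac{i \sqrt{55}}{52}$ ($T = 2 + \frac{\sqrt{-41 - 14}}{-52} = 2 + \sqrt{-55} \left(- \frac{1}{52}\right) = 2 + i \sqrt{55} \left(- \frac{1}{52}\right) = 2 - \frac{i \sqrt{55}}{52} \approx 2.0 - 0.14262 i$)
$a = \frac{925}{124}$ ($a = 75 \cdot \frac{1}{62} - - \frac{25}{4} = \frac{75}{62} + \frac{25}{4} = \frac{925}{124} \approx 7.4597$)
$W + T a = 5 + \left(2 - \frac{i \sqrt{55}}{52}\right) \frac{925}{124} = 5 + \left(\frac{925}{62} - \frac{925 i \sqrt{55}}{6448}\right) = \frac{1235}{62} - \frac{925 i \sqrt{55}}{6448}$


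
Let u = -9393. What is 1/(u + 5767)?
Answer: -1/3626 ≈ -0.00027579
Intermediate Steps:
1/(u + 5767) = 1/(-9393 + 5767) = 1/(-3626) = -1/3626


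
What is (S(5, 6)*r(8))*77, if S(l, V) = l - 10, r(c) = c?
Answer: -3080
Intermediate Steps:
S(l, V) = -10 + l
(S(5, 6)*r(8))*77 = ((-10 + 5)*8)*77 = -5*8*77 = -40*77 = -3080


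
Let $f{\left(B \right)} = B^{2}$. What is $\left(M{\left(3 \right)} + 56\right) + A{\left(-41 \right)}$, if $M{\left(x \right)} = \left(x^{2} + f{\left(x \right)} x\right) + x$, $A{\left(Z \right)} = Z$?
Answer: $54$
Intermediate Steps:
$M{\left(x \right)} = x + x^{2} + x^{3}$ ($M{\left(x \right)} = \left(x^{2} + x^{2} x\right) + x = \left(x^{2} + x^{3}\right) + x = x + x^{2} + x^{3}$)
$\left(M{\left(3 \right)} + 56\right) + A{\left(-41 \right)} = \left(3 \left(1 + 3 + 3^{2}\right) + 56\right) - 41 = \left(3 \left(1 + 3 + 9\right) + 56\right) - 41 = \left(3 \cdot 13 + 56\right) - 41 = \left(39 + 56\right) - 41 = 95 - 41 = 54$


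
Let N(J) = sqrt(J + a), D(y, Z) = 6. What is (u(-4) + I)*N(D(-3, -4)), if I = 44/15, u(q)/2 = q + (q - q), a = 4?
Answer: -76*sqrt(10)/15 ≈ -16.022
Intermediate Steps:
N(J) = sqrt(4 + J) (N(J) = sqrt(J + 4) = sqrt(4 + J))
u(q) = 2*q (u(q) = 2*(q + (q - q)) = 2*(q + 0) = 2*q)
I = 44/15 (I = 44*(1/15) = 44/15 ≈ 2.9333)
(u(-4) + I)*N(D(-3, -4)) = (2*(-4) + 44/15)*sqrt(4 + 6) = (-8 + 44/15)*sqrt(10) = -76*sqrt(10)/15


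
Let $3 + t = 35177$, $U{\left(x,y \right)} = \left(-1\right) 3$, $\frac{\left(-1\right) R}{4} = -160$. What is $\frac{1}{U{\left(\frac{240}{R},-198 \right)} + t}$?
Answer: $\frac{1}{35171} \approx 2.8433 \cdot 10^{-5}$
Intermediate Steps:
$R = 640$ ($R = \left(-4\right) \left(-160\right) = 640$)
$U{\left(x,y \right)} = -3$
$t = 35174$ ($t = -3 + 35177 = 35174$)
$\frac{1}{U{\left(\frac{240}{R},-198 \right)} + t} = \frac{1}{-3 + 35174} = \frac{1}{35171}$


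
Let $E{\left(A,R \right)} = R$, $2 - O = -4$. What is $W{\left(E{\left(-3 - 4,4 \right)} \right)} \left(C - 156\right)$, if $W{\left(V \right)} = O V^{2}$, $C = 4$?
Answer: $-14592$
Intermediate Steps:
$O = 6$ ($O = 2 - -4 = 2 + 4 = 6$)
$W{\left(V \right)} = 6 V^{2}$
$W{\left(E{\left(-3 - 4,4 \right)} \right)} \left(C - 156\right) = 6 \cdot 4^{2} \left(4 - 156\right) = 6 \cdot 16 \left(-152\right) = 96 \left(-152\right) = -14592$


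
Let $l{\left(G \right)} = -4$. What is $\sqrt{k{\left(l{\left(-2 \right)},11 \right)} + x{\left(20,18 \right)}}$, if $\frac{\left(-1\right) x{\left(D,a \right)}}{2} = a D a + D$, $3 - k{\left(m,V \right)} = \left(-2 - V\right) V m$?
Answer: $i \sqrt{13569} \approx 116.49 i$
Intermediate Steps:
$k{\left(m,V \right)} = 3 - V m \left(-2 - V\right)$ ($k{\left(m,V \right)} = 3 - \left(-2 - V\right) V m = 3 - V \left(-2 - V\right) m = 3 - V m \left(-2 - V\right)$)
$x{\left(D,a \right)} = - 2 D - 2 D a^{2}$ ($x{\left(D,a \right)} = - 2 \left(a D a + D\right) = - 2 \left(D a a + D\right) = - 2 \left(D a^{2} + D\right) = - 2 \left(D + D a^{2}\right) = - 2 D - 2 D a^{2}$)
$\sqrt{k{\left(l{\left(-2 \right)},11 \right)} + x{\left(20,18 \right)}} = \sqrt{\left(3 - 4 \cdot 11^{2} + 2 \cdot 11 \left(-4\right)\right) - 40 \left(1 + 18^{2}\right)} = \sqrt{\left(3 - 484 - 88\right) - 40 \left(1 + 324\right)} = \sqrt{\left(3 - 484 - 88\right) - 40 \cdot 325} = \sqrt{-569 - 13000} = \sqrt{-13569} = i \sqrt{13569}$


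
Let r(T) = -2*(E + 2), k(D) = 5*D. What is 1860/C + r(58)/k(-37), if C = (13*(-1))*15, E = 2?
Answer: -22836/2405 ≈ -9.4952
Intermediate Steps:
C = -195 (C = -13*15 = -195)
r(T) = -8 (r(T) = -2*(2 + 2) = -2*4 = -8)
1860/C + r(58)/k(-37) = 1860/(-195) - 8/(5*(-37)) = 1860*(-1/195) - 8/(-185) = -124/13 - 8*(-1/185) = -124/13 + 8/185 = -22836/2405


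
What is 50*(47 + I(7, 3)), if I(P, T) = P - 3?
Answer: 2550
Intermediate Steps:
I(P, T) = -3 + P
50*(47 + I(7, 3)) = 50*(47 + (-3 + 7)) = 50*(47 + 4) = 50*51 = 2550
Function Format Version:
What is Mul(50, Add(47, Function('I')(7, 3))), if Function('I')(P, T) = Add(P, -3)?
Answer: 2550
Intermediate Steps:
Function('I')(P, T) = Add(-3, P)
Mul(50, Add(47, Function('I')(7, 3))) = Mul(50, Add(47, Add(-3, 7))) = Mul(50, Add(47, 4)) = Mul(50, 51) = 2550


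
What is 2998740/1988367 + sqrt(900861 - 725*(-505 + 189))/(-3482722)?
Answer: 999580/662789 - sqrt(1129961)/3482722 ≈ 1.5078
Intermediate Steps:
2998740/1988367 + sqrt(900861 - 725*(-505 + 189))/(-3482722) = 2998740*(1/1988367) + sqrt(900861 - 725*(-316))*(-1/3482722) = 999580/662789 + sqrt(900861 + 229100)*(-1/3482722) = 999580/662789 + sqrt(1129961)*(-1/3482722) = 999580/662789 - sqrt(1129961)/3482722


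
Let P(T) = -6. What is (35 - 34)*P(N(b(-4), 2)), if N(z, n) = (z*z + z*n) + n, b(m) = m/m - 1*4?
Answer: -6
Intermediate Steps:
b(m) = -3 (b(m) = 1 - 4 = -3)
N(z, n) = n + z**2 + n*z (N(z, n) = (z**2 + n*z) + n = n + z**2 + n*z)
(35 - 34)*P(N(b(-4), 2)) = (35 - 34)*(-6) = 1*(-6) = -6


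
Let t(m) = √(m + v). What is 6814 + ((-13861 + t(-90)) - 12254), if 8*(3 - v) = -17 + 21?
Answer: -19301 + 5*I*√14/2 ≈ -19301.0 + 9.3541*I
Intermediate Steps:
v = 5/2 (v = 3 - (-17 + 21)/8 = 3 - ⅛*4 = 3 - ½ = 5/2 ≈ 2.5000)
t(m) = √(5/2 + m) (t(m) = √(m + 5/2) = √(5/2 + m))
6814 + ((-13861 + t(-90)) - 12254) = 6814 + ((-13861 + √(10 + 4*(-90))/2) - 12254) = 6814 + ((-13861 + √(10 - 360)/2) - 12254) = 6814 + ((-13861 + √(-350)/2) - 12254) = 6814 + ((-13861 + (5*I*√14)/2) - 12254) = 6814 + ((-13861 + 5*I*√14/2) - 12254) = 6814 + (-26115 + 5*I*√14/2) = -19301 + 5*I*√14/2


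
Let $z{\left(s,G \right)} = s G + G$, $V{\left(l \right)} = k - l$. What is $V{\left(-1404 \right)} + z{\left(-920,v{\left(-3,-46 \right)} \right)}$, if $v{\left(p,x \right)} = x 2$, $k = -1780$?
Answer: $84172$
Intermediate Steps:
$v{\left(p,x \right)} = 2 x$
$V{\left(l \right)} = -1780 - l$
$z{\left(s,G \right)} = G + G s$ ($z{\left(s,G \right)} = G s + G = G + G s$)
$V{\left(-1404 \right)} + z{\left(-920,v{\left(-3,-46 \right)} \right)} = \left(-1780 - -1404\right) + 2 \left(-46\right) \left(1 - 920\right) = \left(-1780 + 1404\right) - -84548 = -376 + 84548 = 84172$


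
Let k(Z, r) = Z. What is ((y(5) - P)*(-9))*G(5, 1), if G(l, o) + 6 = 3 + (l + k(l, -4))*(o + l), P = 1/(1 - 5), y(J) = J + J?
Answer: -21033/4 ≈ -5258.3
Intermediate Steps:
y(J) = 2*J
P = -¼ (P = 1/(-4) = -¼ ≈ -0.25000)
G(l, o) = -3 + 2*l*(l + o) (G(l, o) = -6 + (3 + (l + l)*(o + l)) = -6 + (3 + (2*l)*(l + o)) = -6 + (3 + 2*l*(l + o)) = -3 + 2*l*(l + o))
((y(5) - P)*(-9))*G(5, 1) = ((2*5 - 1*(-¼))*(-9))*(-3 + 2*5² + 2*5*1) = ((10 + ¼)*(-9))*(-3 + 2*25 + 10) = ((41/4)*(-9))*(-3 + 50 + 10) = -369/4*57 = -21033/4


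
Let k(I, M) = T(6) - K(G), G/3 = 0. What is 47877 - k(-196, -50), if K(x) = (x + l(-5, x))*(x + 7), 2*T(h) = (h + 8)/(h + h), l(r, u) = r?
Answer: 574097/12 ≈ 47841.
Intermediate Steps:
T(h) = (8 + h)/(4*h) (T(h) = ((h + 8)/(h + h))/2 = ((8 + h)/((2*h)))/2 = ((8 + h)*(1/(2*h)))/2 = ((8 + h)/(2*h))/2 = (8 + h)/(4*h))
G = 0 (G = 3*0 = 0)
K(x) = (-5 + x)*(7 + x) (K(x) = (x - 5)*(x + 7) = (-5 + x)*(7 + x))
k(I, M) = 427/12 (k(I, M) = (¼)*(8 + 6)/6 - (-35 + 0² + 2*0) = (¼)*(⅙)*14 - (-35 + 0 + 0) = 7/12 - 1*(-35) = 7/12 + 35 = 427/12)
47877 - k(-196, -50) = 47877 - 1*427/12 = 47877 - 427/12 = 574097/12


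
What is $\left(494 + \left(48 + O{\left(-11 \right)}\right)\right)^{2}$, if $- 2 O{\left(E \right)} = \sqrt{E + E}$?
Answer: $\frac{\left(1084 - i \sqrt{22}\right)^{2}}{4} \approx 2.9376 \cdot 10^{5} - 2542.2 i$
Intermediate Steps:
$O{\left(E \right)} = - \frac{\sqrt{2} \sqrt{E}}{2}$ ($O{\left(E \right)} = - \frac{\sqrt{E + E}}{2} = - \frac{\sqrt{2 E}}{2} = - \frac{\sqrt{2} \sqrt{E}}{2}$)
$\left(494 + \left(48 + O{\left(-11 \right)}\right)\right)^{2} = \left(494 + \left(48 - \frac{\sqrt{2} \sqrt{-11}}{2}\right)\right)^{2} = \left(494 + \left(48 - \frac{\sqrt{2} i \sqrt{11}}{2}\right)\right)^{2} = \left(494 + \left(48 - \frac{i \sqrt{22}}{2}\right)\right)^{2} = \left(542 - \frac{i \sqrt{22}}{2}\right)^{2}$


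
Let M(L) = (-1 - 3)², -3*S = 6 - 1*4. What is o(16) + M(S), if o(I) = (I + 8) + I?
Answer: 56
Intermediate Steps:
o(I) = 8 + 2*I (o(I) = (8 + I) + I = 8 + 2*I)
S = -⅔ (S = -(6 - 1*4)/3 = -(6 - 4)/3 = -⅓*2 = -⅔ ≈ -0.66667)
M(L) = 16 (M(L) = (-4)² = 16)
o(16) + M(S) = (8 + 2*16) + 16 = (8 + 32) + 16 = 40 + 16 = 56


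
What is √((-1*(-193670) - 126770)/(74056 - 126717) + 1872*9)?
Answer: 2*√11679757284027/52661 ≈ 129.79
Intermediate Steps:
√((-1*(-193670) - 126770)/(74056 - 126717) + 1872*9) = √((193670 - 126770)/(-52661) + 16848) = √(66900*(-1/52661) + 16848) = √(-66900/52661 + 16848) = √(887165628/52661) = 2*√11679757284027/52661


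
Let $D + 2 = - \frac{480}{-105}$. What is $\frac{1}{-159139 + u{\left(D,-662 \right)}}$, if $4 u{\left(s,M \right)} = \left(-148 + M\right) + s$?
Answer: $- \frac{7}{1115386} \approx -6.2759 \cdot 10^{-6}$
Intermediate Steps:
$D = \frac{18}{7}$ ($D = -2 - \frac{480}{-105} = -2 - - \frac{32}{7} = -2 + \frac{32}{7} = \frac{18}{7} \approx 2.5714$)
$u{\left(s,M \right)} = -37 + \frac{M}{4} + \frac{s}{4}$ ($u{\left(s,M \right)} = \frac{\left(-148 + M\right) + s}{4} = \frac{-148 + M + s}{4} = -37 + \frac{M}{4} + \frac{s}{4}$)
$\frac{1}{-159139 + u{\left(D,-662 \right)}} = \frac{1}{-159139 + \left(-37 + \frac{1}{4} \left(-662\right) + \frac{1}{4} \cdot \frac{18}{7}\right)} = \frac{1}{-159139 - \frac{1413}{7}} = \frac{1}{- \frac{1115386}{7}} = - \frac{7}{1115386}$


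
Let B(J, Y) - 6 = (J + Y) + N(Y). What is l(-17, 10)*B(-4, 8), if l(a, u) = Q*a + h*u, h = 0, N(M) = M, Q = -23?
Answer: 7038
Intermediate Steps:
l(a, u) = -23*a (l(a, u) = -23*a + 0*u = -23*a + 0 = -23*a)
B(J, Y) = 6 + J + 2*Y (B(J, Y) = 6 + ((J + Y) + Y) = 6 + (J + 2*Y) = 6 + J + 2*Y)
l(-17, 10)*B(-4, 8) = (-23*(-17))*(6 - 4 + 2*8) = 391*(6 - 4 + 16) = 391*18 = 7038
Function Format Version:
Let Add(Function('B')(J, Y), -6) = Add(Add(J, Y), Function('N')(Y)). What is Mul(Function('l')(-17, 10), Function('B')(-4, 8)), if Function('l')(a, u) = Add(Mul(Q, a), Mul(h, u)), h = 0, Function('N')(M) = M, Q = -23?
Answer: 7038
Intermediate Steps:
Function('l')(a, u) = Mul(-23, a) (Function('l')(a, u) = Add(Mul(-23, a), Mul(0, u)) = Add(Mul(-23, a), 0) = Mul(-23, a))
Function('B')(J, Y) = Add(6, J, Mul(2, Y)) (Function('B')(J, Y) = Add(6, Add(Add(J, Y), Y)) = Add(6, Add(J, Mul(2, Y))) = Add(6, J, Mul(2, Y)))
Mul(Function('l')(-17, 10), Function('B')(-4, 8)) = Mul(Mul(-23, -17), Add(6, -4, Mul(2, 8))) = Mul(391, Add(6, -4, 16)) = Mul(391, 18) = 7038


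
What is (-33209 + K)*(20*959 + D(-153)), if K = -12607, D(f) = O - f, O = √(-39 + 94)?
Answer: -885760728 - 45816*√55 ≈ -8.8610e+8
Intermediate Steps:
O = √55 ≈ 7.4162
D(f) = √55 - f
(-33209 + K)*(20*959 + D(-153)) = (-33209 - 12607)*(20*959 + (√55 - 1*(-153))) = -45816*(19180 + (√55 + 153)) = -45816*(19180 + (153 + √55)) = -45816*(19333 + √55) = -885760728 - 45816*√55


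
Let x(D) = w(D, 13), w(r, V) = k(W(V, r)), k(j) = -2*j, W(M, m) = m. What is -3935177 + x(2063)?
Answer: -3939303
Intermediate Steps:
w(r, V) = -2*r
x(D) = -2*D
-3935177 + x(2063) = -3935177 - 2*2063 = -3935177 - 4126 = -3939303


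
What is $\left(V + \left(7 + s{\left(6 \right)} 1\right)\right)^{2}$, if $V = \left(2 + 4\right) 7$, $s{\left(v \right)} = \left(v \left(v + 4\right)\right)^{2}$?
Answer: $13315201$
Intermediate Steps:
$s{\left(v \right)} = v^{2} \left(4 + v\right)^{2}$ ($s{\left(v \right)} = \left(v \left(4 + v\right)\right)^{2} = v^{2} \left(4 + v\right)^{2}$)
$V = 42$ ($V = 6 \cdot 7 = 42$)
$\left(V + \left(7 + s{\left(6 \right)} 1\right)\right)^{2} = \left(42 + \left(7 + 6^{2} \left(4 + 6\right)^{2} \cdot 1\right)\right)^{2} = \left(42 + \left(7 + 36 \cdot 10^{2} \cdot 1\right)\right)^{2} = \left(42 + \left(7 + 36 \cdot 100 \cdot 1\right)\right)^{2} = \left(42 + \left(7 + 3600 \cdot 1\right)\right)^{2} = \left(42 + \left(7 + 3600\right)\right)^{2} = \left(42 + 3607\right)^{2} = 3649^{2} = 13315201$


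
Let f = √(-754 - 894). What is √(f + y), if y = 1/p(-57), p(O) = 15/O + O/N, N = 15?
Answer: √(-36670 + 595984*I*√103)/386 ≈ 4.4917 + 4.519*I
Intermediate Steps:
p(O) = 15/O + O/15
f = 4*I*√103 (f = √(-1648) = 4*I*√103 ≈ 40.596*I)
y = -95/386 (y = 1/(15/(-57) + (1/15)*(-57)) = 1/(15*(-1/57) - 19/5) = 1/(-5/19 - 19/5) = 1/(-386/95) = -95/386 ≈ -0.24611)
√(f + y) = √(4*I*√103 - 95/386) = √(-95/386 + 4*I*√103)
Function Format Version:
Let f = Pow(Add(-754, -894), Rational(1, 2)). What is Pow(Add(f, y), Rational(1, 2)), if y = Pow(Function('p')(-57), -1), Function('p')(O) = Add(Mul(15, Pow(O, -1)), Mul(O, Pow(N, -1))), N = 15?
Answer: Mul(Rational(1, 386), Pow(Add(-36670, Mul(595984, I, Pow(103, Rational(1, 2)))), Rational(1, 2))) ≈ Add(4.4917, Mul(4.5190, I))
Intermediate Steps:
Function('p')(O) = Add(Mul(15, Pow(O, -1)), Mul(Rational(1, 15), O)) (Function('p')(O) = Add(Mul(15, Pow(O, -1)), Mul(O, Pow(15, -1))) = Add(Mul(15, Pow(O, -1)), Mul(O, Rational(1, 15))) = Add(Mul(15, Pow(O, -1)), Mul(Rational(1, 15), O)))
f = Mul(4, I, Pow(103, Rational(1, 2))) (f = Pow(-1648, Rational(1, 2)) = Mul(4, I, Pow(103, Rational(1, 2))) ≈ Mul(40.596, I))
y = Rational(-95, 386) (y = Pow(Add(Mul(15, Pow(-57, -1)), Mul(Rational(1, 15), -57)), -1) = Pow(Add(Mul(15, Rational(-1, 57)), Rational(-19, 5)), -1) = Pow(Add(Rational(-5, 19), Rational(-19, 5)), -1) = Pow(Rational(-386, 95), -1) = Rational(-95, 386) ≈ -0.24611)
Pow(Add(f, y), Rational(1, 2)) = Pow(Add(Mul(4, I, Pow(103, Rational(1, 2))), Rational(-95, 386)), Rational(1, 2)) = Pow(Add(Rational(-95, 386), Mul(4, I, Pow(103, Rational(1, 2)))), Rational(1, 2))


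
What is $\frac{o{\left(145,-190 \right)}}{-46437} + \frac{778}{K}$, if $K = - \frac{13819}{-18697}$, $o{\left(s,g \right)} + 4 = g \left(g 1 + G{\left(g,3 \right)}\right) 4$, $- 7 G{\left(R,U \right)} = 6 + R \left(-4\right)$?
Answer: $\frac{4706381952386}{4491990321} \approx 1047.7$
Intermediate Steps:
$G{\left(R,U \right)} = - \frac{6}{7} + \frac{4 R}{7}$ ($G{\left(R,U \right)} = - \frac{6 + R \left(-4\right)}{7} = - \frac{6 - 4 R}{7} = - \frac{6}{7} + \frac{4 R}{7}$)
$o{\left(s,g \right)} = -4 + 4 g \left(- \frac{6}{7} + \frac{11 g}{7}\right)$ ($o{\left(s,g \right)} = -4 + g \left(g 1 + \left(- \frac{6}{7} + \frac{4 g}{7}\right)\right) 4 = -4 + g \left(g + \left(- \frac{6}{7} + \frac{4 g}{7}\right)\right) 4 = -4 + g \left(- \frac{6}{7} + \frac{11 g}{7}\right) 4 = -4 + 4 g \left(- \frac{6}{7} + \frac{11 g}{7}\right)$)
$K = \frac{13819}{18697}$ ($K = \left(-13819\right) \left(- \frac{1}{18697}\right) = \frac{13819}{18697} \approx 0.7391$)
$\frac{o{\left(145,-190 \right)}}{-46437} + \frac{778}{K} = \frac{-4 - - \frac{4560}{7} + \frac{44 \left(-190\right)^{2}}{7}}{-46437} + \frac{778}{\frac{13819}{18697}} = \left(-4 + \frac{4560}{7} + \frac{44}{7} \cdot 36100\right) \left(- \frac{1}{46437}\right) + 778 \cdot \frac{18697}{13819} = \left(-4 + \frac{4560}{7} + \frac{1588400}{7}\right) \left(- \frac{1}{46437}\right) + \frac{14546266}{13819} = \frac{1592932}{7} \left(- \frac{1}{46437}\right) + \frac{14546266}{13819} = - \frac{1592932}{325059} + \frac{14546266}{13819} = \frac{4706381952386}{4491990321}$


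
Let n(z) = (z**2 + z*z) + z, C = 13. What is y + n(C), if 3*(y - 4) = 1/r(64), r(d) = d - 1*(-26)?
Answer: 95851/270 ≈ 355.00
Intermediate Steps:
r(d) = 26 + d (r(d) = d + 26 = 26 + d)
y = 1081/270 (y = 4 + 1/(3*(26 + 64)) = 4 + (1/3)/90 = 4 + (1/3)*(1/90) = 4 + 1/270 = 1081/270 ≈ 4.0037)
n(z) = z + 2*z**2 (n(z) = (z**2 + z**2) + z = 2*z**2 + z = z + 2*z**2)
y + n(C) = 1081/270 + 13*(1 + 2*13) = 1081/270 + 13*(1 + 26) = 1081/270 + 13*27 = 1081/270 + 351 = 95851/270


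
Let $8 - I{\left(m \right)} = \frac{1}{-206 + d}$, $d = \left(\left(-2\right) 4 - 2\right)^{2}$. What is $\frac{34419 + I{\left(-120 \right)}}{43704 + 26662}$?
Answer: $\frac{3649263}{7458796} \approx 0.48926$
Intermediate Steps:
$d = 100$ ($d = \left(-8 - 2\right)^{2} = \left(-10\right)^{2} = 100$)
$I{\left(m \right)} = \frac{849}{106}$ ($I{\left(m \right)} = 8 - \frac{1}{-206 + 100} = 8 - \frac{1}{-106} = 8 - - \frac{1}{106} = 8 + \frac{1}{106} = \frac{849}{106}$)
$\frac{34419 + I{\left(-120 \right)}}{43704 + 26662} = \frac{34419 + \frac{849}{106}}{43704 + 26662} = \frac{3649263}{106 \cdot 70366} = \frac{3649263}{106} \cdot \frac{1}{70366} = \frac{3649263}{7458796}$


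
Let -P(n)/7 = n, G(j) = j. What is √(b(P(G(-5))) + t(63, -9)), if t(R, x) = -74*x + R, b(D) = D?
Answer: 2*√191 ≈ 27.641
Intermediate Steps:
P(n) = -7*n
t(R, x) = R - 74*x
√(b(P(G(-5))) + t(63, -9)) = √(-7*(-5) + (63 - 74*(-9))) = √(35 + (63 + 666)) = √(35 + 729) = √764 = 2*√191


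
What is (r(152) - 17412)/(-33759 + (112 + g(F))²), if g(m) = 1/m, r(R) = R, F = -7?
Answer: 422870/520551 ≈ 0.81235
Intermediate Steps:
(r(152) - 17412)/(-33759 + (112 + g(F))²) = (152 - 17412)/(-33759 + (112 + 1/(-7))²) = -17260/(-33759 + (112 - ⅐)²) = -17260/(-33759 + (783/7)²) = -17260/(-33759 + 613089/49) = -17260/(-1041102/49) = -17260*(-49/1041102) = 422870/520551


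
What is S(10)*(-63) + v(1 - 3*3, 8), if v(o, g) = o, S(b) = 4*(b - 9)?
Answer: -260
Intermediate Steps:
S(b) = -36 + 4*b (S(b) = 4*(-9 + b) = -36 + 4*b)
S(10)*(-63) + v(1 - 3*3, 8) = (-36 + 4*10)*(-63) + (1 - 3*3) = (-36 + 40)*(-63) + (1 - 9) = 4*(-63) - 8 = -252 - 8 = -260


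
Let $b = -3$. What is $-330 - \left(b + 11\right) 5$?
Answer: $-370$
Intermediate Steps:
$-330 - \left(b + 11\right) 5 = -330 - \left(-3 + 11\right) 5 = -330 - 8 \cdot 5 = -330 - 40 = -370$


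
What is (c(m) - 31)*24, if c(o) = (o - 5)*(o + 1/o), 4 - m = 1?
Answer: -904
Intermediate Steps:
m = 3 (m = 4 - 1*1 = 4 - 1 = 3)
c(o) = (-5 + o)*(o + 1/o)
(c(m) - 31)*24 = ((1 + 3**2 - 5*3 - 5/3) - 31)*24 = ((1 + 9 - 15 - 5*1/3) - 31)*24 = ((1 + 9 - 15 - 5/3) - 31)*24 = (-20/3 - 31)*24 = -113/3*24 = -904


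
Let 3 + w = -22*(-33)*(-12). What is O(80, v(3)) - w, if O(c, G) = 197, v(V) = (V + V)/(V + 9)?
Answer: 8912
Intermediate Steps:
v(V) = 2*V/(9 + V) (v(V) = (2*V)/(9 + V) = 2*V/(9 + V))
w = -8715 (w = -3 - 22*(-33)*(-12) = -3 + 726*(-12) = -3 - 8712 = -8715)
O(80, v(3)) - w = 197 - 1*(-8715) = 197 + 8715 = 8912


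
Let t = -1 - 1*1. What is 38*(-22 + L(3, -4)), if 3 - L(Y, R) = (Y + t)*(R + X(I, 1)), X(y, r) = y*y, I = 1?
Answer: -608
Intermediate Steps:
X(y, r) = y²
t = -2 (t = -1 - 1 = -2)
L(Y, R) = 3 - (1 + R)*(-2 + Y) (L(Y, R) = 3 - (Y - 2)*(R + 1²) = 3 - (-2 + Y)*(R + 1) = 3 - (-2 + Y)*(1 + R) = 3 - (1 + R)*(-2 + Y))
38*(-22 + L(3, -4)) = 38*(-22 + (5 - 1*3 + 2*(-4) - 1*(-4)*3)) = 38*(-22 + (5 - 3 - 8 + 12)) = 38*(-22 + 6) = 38*(-16) = -608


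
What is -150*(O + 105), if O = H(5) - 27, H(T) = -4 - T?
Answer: -10350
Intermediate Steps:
O = -36 (O = (-4 - 1*5) - 27 = (-4 - 5) - 27 = -9 - 27 = -36)
-150*(O + 105) = -150*(-36 + 105) = -150*69 = -10350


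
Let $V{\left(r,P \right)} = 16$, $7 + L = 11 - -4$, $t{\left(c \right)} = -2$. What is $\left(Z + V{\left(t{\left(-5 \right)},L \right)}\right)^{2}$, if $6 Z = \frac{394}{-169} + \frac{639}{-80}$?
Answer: $\frac{1341911411281}{6580454400} \approx 203.92$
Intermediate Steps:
$L = 8$ ($L = -7 + \left(11 - -4\right) = -7 + \left(11 + 4\right) = -7 + 15 = 8$)
$Z = - \frac{139511}{81120}$ ($Z = \frac{\frac{394}{-169} + \frac{639}{-80}}{6} = \frac{394 \left(- \frac{1}{169}\right) + 639 \left(- \frac{1}{80}\right)}{6} = \frac{- \frac{394}{169} - \frac{639}{80}}{6} = \frac{1}{6} \left(- \frac{139511}{13520}\right) = - \frac{139511}{81120} \approx -1.7198$)
$\left(Z + V{\left(t{\left(-5 \right)},L \right)}\right)^{2} = \left(- \frac{139511}{81120} + 16\right)^{2} = \left(\frac{1158409}{81120}\right)^{2} = \frac{1341911411281}{6580454400}$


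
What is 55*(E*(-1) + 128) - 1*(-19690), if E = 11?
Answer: 26125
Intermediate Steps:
55*(E*(-1) + 128) - 1*(-19690) = 55*(11*(-1) + 128) - 1*(-19690) = 55*(-11 + 128) + 19690 = 55*117 + 19690 = 6435 + 19690 = 26125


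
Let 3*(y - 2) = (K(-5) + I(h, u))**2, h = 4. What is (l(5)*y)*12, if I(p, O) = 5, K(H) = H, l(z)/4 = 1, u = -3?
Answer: 96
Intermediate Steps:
l(z) = 4 (l(z) = 4*1 = 4)
y = 2 (y = 2 + (-5 + 5)**2/3 = 2 + (1/3)*0**2 = 2 + (1/3)*0 = 2 + 0 = 2)
(l(5)*y)*12 = (4*2)*12 = 8*12 = 96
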